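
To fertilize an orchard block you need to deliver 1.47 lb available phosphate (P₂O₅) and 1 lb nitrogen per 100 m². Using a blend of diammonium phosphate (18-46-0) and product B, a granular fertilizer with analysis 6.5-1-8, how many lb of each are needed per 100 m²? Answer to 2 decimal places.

3.04 lb diammonium phosphate, 6.95 lb product B

With a, b = lb per 100 m² of diammonium phosphate and product B:
P₂O₅: 0.46·a + 0.01·b = 1.47
N: 0.18·a + 0.065·b = 1
Solving simultaneously: a = 3.04448, b = 6.95374.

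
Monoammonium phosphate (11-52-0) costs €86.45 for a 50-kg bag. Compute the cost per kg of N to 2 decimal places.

N in bag = 50 × 11% = 5.5 kg.
Cost per kg N = €86.45 / 5.5 = €15.7182.

€15.72 per kg N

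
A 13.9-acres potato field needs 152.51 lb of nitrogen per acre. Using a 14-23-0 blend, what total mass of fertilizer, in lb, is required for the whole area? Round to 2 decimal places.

Product per acre = 152.51 / 14% = 1089.36 lb.
Total product = 1089.36 × 13.9 = 15142.064 lb.

15142.06 lb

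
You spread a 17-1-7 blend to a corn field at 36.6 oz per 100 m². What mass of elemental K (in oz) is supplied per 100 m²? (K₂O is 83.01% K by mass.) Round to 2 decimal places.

2.13 oz K per hundred sq m

K₂O per 100 m² = 36.6 × 7% = 2.562 oz.
Elemental K = 2.562 × 0.8301 = 2.12672 oz per 100 m².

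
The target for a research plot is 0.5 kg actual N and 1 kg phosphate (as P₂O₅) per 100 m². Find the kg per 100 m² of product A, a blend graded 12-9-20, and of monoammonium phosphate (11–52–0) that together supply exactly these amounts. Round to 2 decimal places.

2.86 kg product A, 1.43 kg monoammonium phosphate

Per-100 m² balance (a = product A, b = monoammonium phosphate):
N: 0.12·a + 0.11·b = 0.5
P₂O₅: 0.09·a + 0.52·b = 1
Solving simultaneously: a = 2.85714, b = 1.42857.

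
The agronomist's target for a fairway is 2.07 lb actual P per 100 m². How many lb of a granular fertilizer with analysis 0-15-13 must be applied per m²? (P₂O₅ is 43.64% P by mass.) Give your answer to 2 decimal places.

As P₂O₅: 2.07 / 0.4364 = 4.74335 lb per 100 m².
Product per 100 m² = 4.74335 / 15% = 31.6224 lb.
Convert to per m²: 31.6224 × 0.01 = 0.316224 lb.

0.32 lb of product per sq m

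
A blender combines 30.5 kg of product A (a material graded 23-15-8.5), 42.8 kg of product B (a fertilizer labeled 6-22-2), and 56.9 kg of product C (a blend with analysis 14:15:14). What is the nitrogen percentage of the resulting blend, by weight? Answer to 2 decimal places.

Total mass = 30.5 + 42.8 + 56.9 = 130.2 kg.
N mass = 23%×30.5 + 6%×42.8 + 14%×56.9 = 17.549 kg.
% N = 17.549 / 130.2 = 13.4785%.

13.48% N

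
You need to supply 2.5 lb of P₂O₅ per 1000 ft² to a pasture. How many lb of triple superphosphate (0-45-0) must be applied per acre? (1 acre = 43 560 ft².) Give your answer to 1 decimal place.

242.0 lb of product per acre

Product per 1000 ft² = 2.5 / 45% = 5.55556 lb.
Convert to per acre: 5.55556 × 43.56 = 242 lb.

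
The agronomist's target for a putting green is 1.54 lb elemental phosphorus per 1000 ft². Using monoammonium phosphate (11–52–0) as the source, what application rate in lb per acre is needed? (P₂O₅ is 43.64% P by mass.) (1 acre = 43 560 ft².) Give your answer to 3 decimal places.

As P₂O₅: 1.54 / 0.4364 = 3.52887 lb per 1000 ft².
Product per 1000 ft² = 3.52887 / 52% = 6.78629 lb.
Convert to per acre: 6.78629 × 43.56 = 295.6109 lb.

295.611 lb of product per acre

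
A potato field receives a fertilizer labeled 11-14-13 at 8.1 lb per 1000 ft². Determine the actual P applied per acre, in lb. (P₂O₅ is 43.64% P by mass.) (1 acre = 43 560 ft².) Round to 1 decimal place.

21.6 lb P per acre

P₂O₅ per 1000 ft² = 8.1 × 14% = 1.134 lb.
Elemental P = 1.134 × 0.4364 = 0.494878 lb per 1000 ft².
Convert to per acre: 0.494878 × 43.56 = 21.5569 lb.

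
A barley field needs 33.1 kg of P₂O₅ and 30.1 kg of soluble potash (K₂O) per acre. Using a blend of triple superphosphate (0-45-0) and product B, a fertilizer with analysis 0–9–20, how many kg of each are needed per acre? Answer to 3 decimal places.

43.456 kg triple superphosphate, 150.500 kg product B

Let a = kg of triple superphosphate, b = kg of product B (per acre).
P₂O₅: 0.45·a + 0.09·b = 33.1
K₂O: 0·a + 0.2·b = 30.1
Solving simultaneously: a = 43.4556, b = 150.5.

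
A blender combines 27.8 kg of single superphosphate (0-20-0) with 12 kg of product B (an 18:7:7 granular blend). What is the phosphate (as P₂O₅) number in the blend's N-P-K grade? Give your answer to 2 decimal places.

16.08% P₂O₅

Total mass = 27.8 + 12 = 39.8 kg.
P₂O₅ mass = 20%×27.8 + 7%×12 = 6.4 kg.
% P₂O₅ = 6.4 / 39.8 = 16.0804%.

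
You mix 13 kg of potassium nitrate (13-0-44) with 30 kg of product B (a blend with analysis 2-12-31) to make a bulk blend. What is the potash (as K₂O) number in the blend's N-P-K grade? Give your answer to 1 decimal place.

Total mass = 13 + 30 = 43 kg.
K₂O mass = 44%×13 + 31%×30 = 15.02 kg.
% K₂O = 15.02 / 43 = 34.9302%.

34.9% K₂O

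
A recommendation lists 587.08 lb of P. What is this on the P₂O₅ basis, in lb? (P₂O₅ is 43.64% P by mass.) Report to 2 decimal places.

P₂O₅ = 587.08 / 0.4364 = 1345.2796 lb.

1345.28 lb P₂O₅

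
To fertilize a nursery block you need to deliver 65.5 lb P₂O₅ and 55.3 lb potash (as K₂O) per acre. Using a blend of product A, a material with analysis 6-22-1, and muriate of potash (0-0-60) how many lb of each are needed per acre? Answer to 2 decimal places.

Let a = lb of product A, b = lb of muriate of potash (per acre).
P₂O₅: 0.22·a + 0·b = 65.5
K₂O: 0.01·a + 0.6·b = 55.3
From row1: a = (65.5 − 0·b) / 0.22.
Into row2: 0.01·(65.5 − 0·b)/0.22 + 0.6·b = 55.3 → b = 87.2045, a = 297.727.

297.73 lb product A, 87.20 lb muriate of potash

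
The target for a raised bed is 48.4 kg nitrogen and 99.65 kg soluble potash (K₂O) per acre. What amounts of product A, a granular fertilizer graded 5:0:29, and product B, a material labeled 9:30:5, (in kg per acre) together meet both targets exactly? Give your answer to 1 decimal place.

Per-acre balance (a = product A, b = product B):
N: 0.05·a + 0.09·b = 48.4
K₂O: 0.29·a + 0.05·b = 99.65
Solving simultaneously: a = 277.479, b = 383.623.

277.5 kg product A, 383.6 kg product B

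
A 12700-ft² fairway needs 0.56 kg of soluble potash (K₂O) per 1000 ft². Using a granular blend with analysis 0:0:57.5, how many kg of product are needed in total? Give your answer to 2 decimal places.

12.37 kg

Product per 1000 ft² = 0.56 / 57.5% = 0.973913 kg.
Total product = 0.973913 × 12700 / 1000 = 12.3687 kg.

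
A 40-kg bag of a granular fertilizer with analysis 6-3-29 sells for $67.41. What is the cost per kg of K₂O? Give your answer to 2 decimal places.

$5.81 per kg K₂O

K₂O in bag = 40 × 29% = 11.6 kg.
Cost per kg K₂O = $67.41 / 11.6 = $5.8112.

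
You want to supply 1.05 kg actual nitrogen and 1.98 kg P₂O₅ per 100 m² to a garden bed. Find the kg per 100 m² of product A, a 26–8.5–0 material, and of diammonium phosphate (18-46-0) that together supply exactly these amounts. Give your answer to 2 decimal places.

1.21 kg product A, 4.08 kg diammonium phosphate

Per-100 m² balance (a = product A, b = diammonium phosphate):
N: 0.26·a + 0.18·b = 1.05
P₂O₅: 0.085·a + 0.46·b = 1.98
Solving simultaneously: a = 1.21381, b = 4.08006.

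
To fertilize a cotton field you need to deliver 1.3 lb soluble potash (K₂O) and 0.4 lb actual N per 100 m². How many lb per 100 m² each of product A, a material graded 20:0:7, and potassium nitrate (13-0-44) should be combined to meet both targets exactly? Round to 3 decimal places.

0.089 lb product A, 2.940 lb potassium nitrate

With a, b = lb per 100 m² of product A and potassium nitrate:
K₂O: 0.07·a + 0.44·b = 1.3
N: 0.2·a + 0.13·b = 0.4
From row1: a = (1.3 − 0.44·b) / 0.07.
Into row2: 0.2·(1.3 − 0.44·b)/0.07 + 0.13·b = 0.4 → b = 2.94043, a = 0.0887199.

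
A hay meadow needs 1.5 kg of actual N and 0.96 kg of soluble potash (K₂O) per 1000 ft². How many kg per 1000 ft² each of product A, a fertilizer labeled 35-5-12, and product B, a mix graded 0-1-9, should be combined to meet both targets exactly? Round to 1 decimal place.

4.3 kg product A, 5.0 kg product B

Per-1000 ft² balance (a = product A, b = product B):
N: 0.35·a + 0·b = 1.5
K₂O: 0.12·a + 0.09·b = 0.96
From row1: a = (1.5 − 0·b) / 0.35.
Into row2: 0.12·(1.5 − 0·b)/0.35 + 0.09·b = 0.96 → b = 4.95238, a = 4.28571.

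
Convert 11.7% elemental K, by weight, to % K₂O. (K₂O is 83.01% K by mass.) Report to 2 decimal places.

14.09% K₂O

%K₂O = 11.7 / 0.8301 = 14.0947%.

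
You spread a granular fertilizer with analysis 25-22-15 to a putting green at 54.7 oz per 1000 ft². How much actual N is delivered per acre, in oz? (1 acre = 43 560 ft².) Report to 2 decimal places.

nitrogen per 1000 ft² = 54.7 × 25% = 13.675 oz.
Convert to per acre: 13.675 × 43.56 = 595.683 oz.

595.68 oz N per acre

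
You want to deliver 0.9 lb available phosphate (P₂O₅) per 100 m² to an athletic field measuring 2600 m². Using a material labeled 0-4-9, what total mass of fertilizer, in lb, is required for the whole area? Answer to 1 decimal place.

585.0 lb

Product per 100 m² = 0.9 / 4% = 22.5 lb.
Total product = 22.5 × 2600 / 100 = 585 lb.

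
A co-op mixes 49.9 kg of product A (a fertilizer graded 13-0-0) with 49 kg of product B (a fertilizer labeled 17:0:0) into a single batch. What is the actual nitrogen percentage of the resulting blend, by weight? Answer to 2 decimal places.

14.98% N

Total mass = 49.9 + 49 = 98.9 kg.
N mass = 13%×49.9 + 17%×49 = 14.817 kg.
% N = 14.817 / 98.9 = 14.9818%.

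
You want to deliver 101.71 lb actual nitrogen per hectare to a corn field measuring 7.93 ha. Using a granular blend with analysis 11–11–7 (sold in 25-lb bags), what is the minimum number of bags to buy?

Product per hectare = 101.71 / 11% = 924.636 lb.
Total product = 924.636 × 7.93 = 7332.37 lb.
Bags = ⌈7332.37 / 25⌉ = 294.

294 bags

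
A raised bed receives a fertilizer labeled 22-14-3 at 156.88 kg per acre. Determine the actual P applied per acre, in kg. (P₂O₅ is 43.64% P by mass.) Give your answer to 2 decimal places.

P₂O₅ per acre = 156.88 × 14% = 21.9632 kg.
Elemental P = 21.9632 × 0.4364 = 9.58474 kg per acre.

9.58 kg P per acre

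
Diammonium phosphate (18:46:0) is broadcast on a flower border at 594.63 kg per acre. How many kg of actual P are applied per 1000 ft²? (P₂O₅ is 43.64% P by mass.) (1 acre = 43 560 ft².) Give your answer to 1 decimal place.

P₂O₅ per acre = 594.63 × 46% = 273.53 kg.
Elemental P = 273.53 × 0.4364 = 119.368 kg per acre.
Convert to per 1000 ft²: 119.368 × 0.0229568 = 2.74032 kg.

2.7 kg P per thousand sq ft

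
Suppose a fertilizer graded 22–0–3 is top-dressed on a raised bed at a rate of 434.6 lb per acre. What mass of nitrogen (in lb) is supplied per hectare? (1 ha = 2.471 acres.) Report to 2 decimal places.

nitrogen per acre = 434.6 × 22% = 95.612 lb.
Convert to per hectare: 95.612 × 2.471 = 236.257 lb.

236.26 lb N per hectare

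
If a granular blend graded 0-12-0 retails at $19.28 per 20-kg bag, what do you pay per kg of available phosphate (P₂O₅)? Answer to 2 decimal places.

P₂O₅ in bag = 20 × 12% = 2.4 kg.
Cost per kg P₂O₅ = $19.28 / 2.4 = $8.0333.

$8.03 per kg P₂O₅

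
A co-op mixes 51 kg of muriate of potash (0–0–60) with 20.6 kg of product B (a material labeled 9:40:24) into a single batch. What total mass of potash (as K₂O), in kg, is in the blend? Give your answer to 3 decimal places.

K₂O mass = 60%×51 + 24%×20.6 = 35.544 kg.

35.544 kg K₂O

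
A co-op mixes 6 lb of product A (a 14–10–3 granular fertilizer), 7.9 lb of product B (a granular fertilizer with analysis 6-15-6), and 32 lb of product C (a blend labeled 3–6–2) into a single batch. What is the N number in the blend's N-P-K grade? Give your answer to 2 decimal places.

Total mass = 6 + 7.9 + 32 = 45.9 lb.
N mass = 14%×6 + 6%×7.9 + 3%×32 = 2.274 lb.
% N = 2.274 / 45.9 = 4.95425%.

4.95% N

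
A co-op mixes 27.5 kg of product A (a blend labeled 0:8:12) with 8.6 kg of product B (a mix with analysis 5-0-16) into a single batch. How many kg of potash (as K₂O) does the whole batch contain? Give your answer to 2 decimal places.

K₂O mass = 12%×27.5 + 16%×8.6 = 4.676 kg.

4.68 kg K₂O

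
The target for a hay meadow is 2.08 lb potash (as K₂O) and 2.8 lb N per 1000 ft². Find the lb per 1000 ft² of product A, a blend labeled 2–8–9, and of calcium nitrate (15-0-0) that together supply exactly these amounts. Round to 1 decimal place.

23.1 lb product A, 15.6 lb calcium nitrate

Per-1000 ft² balance (a = product A, b = calcium nitrate):
K₂O: 0.09·a + 0·b = 2.08
N: 0.02·a + 0.15·b = 2.8
From row1: a = (2.08 − 0·b) / 0.09.
Into row2: 0.02·(2.08 − 0·b)/0.09 + 0.15·b = 2.8 → b = 15.5852, a = 23.1111.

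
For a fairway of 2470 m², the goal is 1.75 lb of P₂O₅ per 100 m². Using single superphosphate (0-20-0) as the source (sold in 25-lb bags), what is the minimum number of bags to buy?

Product per 100 m² = 1.75 / 20% = 8.75 lb.
Total product = 8.75 × 2470 / 100 = 216.125 lb.
Bags = ⌈216.125 / 25⌉ = 9.

9 bags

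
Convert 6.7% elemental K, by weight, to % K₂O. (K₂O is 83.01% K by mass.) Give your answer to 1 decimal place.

8.1% K₂O

%K₂O = 6.7 / 0.8301 = 8.07132%.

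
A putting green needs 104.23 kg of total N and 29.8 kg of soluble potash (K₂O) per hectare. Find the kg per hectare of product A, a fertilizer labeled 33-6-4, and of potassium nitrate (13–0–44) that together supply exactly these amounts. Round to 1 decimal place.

Let a = kg of product A, b = kg of potassium nitrate (per hectare).
N: 0.33·a + 0.13·b = 104.23
K₂O: 0.04·a + 0.44·b = 29.8
From row1: a = (104.23 − 0.13·b) / 0.33.
Into row2: 0.04·(104.23 − 0.13·b)/0.33 + 0.44·b = 29.8 → b = 40.4629, a = 299.909.

299.9 kg product A, 40.5 kg potassium nitrate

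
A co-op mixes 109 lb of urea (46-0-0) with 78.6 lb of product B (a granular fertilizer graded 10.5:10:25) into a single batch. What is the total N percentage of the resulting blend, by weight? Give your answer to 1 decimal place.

31.1% N

Total mass = 109 + 78.6 = 187.6 lb.
N mass = 46%×109 + 10.5%×78.6 = 58.393 lb.
% N = 58.393 / 187.6 = 31.1263%.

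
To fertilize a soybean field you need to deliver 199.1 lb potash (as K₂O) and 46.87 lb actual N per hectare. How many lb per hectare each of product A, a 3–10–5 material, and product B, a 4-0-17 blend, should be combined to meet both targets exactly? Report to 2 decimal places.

1.26 lb product A, 1170.81 lb product B

Per-hectare balance (a = product A, b = product B):
K₂O: 0.05·a + 0.17·b = 199.1
N: 0.03·a + 0.04·b = 46.87
Solving simultaneously: a = 1.25806, b = 1170.806.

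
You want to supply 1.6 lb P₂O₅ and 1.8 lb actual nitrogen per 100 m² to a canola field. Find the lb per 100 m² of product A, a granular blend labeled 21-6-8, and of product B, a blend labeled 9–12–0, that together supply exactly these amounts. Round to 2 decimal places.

3.64 lb product A, 11.52 lb product B

Per-100 m² balance (a = product A, b = product B):
P₂O₅: 0.06·a + 0.12·b = 1.6
N: 0.21·a + 0.09·b = 1.8
Eliminate a: (row1) − 0.06/0.21·(row2) → 0.0942857·b = 1.08571, so b = 11.5152.
Back-substitute: a = (1.6 − 0.12·11.5152) / 0.06 = 3.63636.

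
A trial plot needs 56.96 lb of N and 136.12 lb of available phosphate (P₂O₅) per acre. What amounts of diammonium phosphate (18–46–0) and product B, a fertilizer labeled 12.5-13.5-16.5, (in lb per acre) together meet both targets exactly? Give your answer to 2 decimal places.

280.89 lb diammonium phosphate, 51.20 lb product B

Let a = lb of diammonium phosphate, b = lb of product B (per acre).
N: 0.18·a + 0.125·b = 56.96
P₂O₅: 0.46·a + 0.135·b = 136.12
Eliminate a: (row1) − 0.18/0.46·(row2) → 0.0721739·b = 3.69565, so b = 51.2048.
Back-substitute: a = (56.96 − 0.125·51.2048) / 0.18 = 280.886.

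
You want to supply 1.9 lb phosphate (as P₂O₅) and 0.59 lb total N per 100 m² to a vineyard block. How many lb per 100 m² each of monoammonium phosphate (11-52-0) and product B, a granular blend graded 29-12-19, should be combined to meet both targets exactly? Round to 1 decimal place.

Per-100 m² balance (a = monoammonium phosphate, b = product B):
P₂O₅: 0.52·a + 0.12·b = 1.9
N: 0.11·a + 0.29·b = 0.59
From row1: a = (1.9 − 0.12·b) / 0.52.
Into row2: 0.11·(1.9 − 0.12·b)/0.52 + 0.29·b = 0.59 → b = 0.710756, a = 3.48983.

3.5 lb monoammonium phosphate, 0.7 lb product B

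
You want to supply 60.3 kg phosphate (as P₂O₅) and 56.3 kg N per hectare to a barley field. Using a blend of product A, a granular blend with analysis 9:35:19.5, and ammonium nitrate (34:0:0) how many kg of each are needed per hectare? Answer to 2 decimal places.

172.29 kg product A, 119.98 kg ammonium nitrate

With a, b = kg per hectare of product A and ammonium nitrate:
P₂O₅: 0.35·a + 0·b = 60.3
N: 0.09·a + 0.34·b = 56.3
From row1: a = (60.3 − 0·b) / 0.35.
Into row2: 0.09·(60.3 − 0·b)/0.35 + 0.34·b = 56.3 → b = 119.983, a = 172.286.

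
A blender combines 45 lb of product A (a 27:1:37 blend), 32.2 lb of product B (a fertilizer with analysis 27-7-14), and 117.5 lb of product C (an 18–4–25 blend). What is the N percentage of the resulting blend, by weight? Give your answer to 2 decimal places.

21.57% N

Total mass = 45 + 32.2 + 117.5 = 194.7 lb.
N mass = 27%×45 + 27%×32.2 + 18%×117.5 = 41.994 lb.
% N = 41.994 / 194.7 = 21.5686%.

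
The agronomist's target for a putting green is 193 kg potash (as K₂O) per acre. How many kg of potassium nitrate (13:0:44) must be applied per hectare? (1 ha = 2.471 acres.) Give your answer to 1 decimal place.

Product per acre = 193 / 44% = 438.636 kg.
Convert to per hectare: 438.636 × 2.471 = 1083.87 kg.

1083.9 kg of product per hectare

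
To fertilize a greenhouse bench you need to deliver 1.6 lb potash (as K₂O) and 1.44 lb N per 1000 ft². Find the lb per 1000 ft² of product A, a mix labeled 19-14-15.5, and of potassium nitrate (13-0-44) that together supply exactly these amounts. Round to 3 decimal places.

Let a = lb of product A, b = lb of potassium nitrate (per 1000 ft²).
K₂O: 0.155·a + 0.44·b = 1.6
N: 0.19·a + 0.13·b = 1.44
Solving simultaneously: a = 6.70764, b = 1.27344.

6.708 lb product A, 1.273 lb potassium nitrate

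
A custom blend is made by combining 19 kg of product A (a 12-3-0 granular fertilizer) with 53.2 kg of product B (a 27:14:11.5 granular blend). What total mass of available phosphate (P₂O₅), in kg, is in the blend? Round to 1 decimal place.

8.0 kg P₂O₅

P₂O₅ mass = 3%×19 + 14%×53.2 = 8.018 kg.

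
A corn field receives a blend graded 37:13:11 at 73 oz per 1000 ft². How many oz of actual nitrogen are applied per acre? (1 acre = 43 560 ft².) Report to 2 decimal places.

1176.56 oz N per acre

nitrogen per 1000 ft² = 73 × 37% = 27.01 oz.
Convert to per acre: 27.01 × 43.56 = 1176.556 oz.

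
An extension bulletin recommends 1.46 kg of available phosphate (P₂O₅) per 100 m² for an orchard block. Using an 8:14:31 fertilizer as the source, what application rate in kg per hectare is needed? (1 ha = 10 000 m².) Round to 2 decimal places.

Product per 100 m² = 1.46 / 14% = 10.4286 kg.
Convert to per hectare: 10.4286 × 100 = 1042.857 kg.

1042.86 kg of product per hectare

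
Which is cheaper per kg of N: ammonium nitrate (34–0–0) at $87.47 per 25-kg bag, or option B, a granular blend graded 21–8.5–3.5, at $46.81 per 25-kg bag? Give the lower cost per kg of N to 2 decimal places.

ammonium nitrate: N per bag = 25 × 34% = 8.5 kg; cost = 87.47 / 8.5 = $10.2906/kg N.
option B: N per bag = 25 × 21% = 5.25 kg; cost = 46.81 / 5.25 = $8.9162/kg N.
option B is cheaper.

$8.92 per kg N (option B)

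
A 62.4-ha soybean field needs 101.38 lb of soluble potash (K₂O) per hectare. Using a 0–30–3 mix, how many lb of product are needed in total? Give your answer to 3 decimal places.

Product per hectare = 101.38 / 3% = 3379.33 lb.
Total product = 3379.33 × 62.4 = 210870.4 lb.

210870.400 lb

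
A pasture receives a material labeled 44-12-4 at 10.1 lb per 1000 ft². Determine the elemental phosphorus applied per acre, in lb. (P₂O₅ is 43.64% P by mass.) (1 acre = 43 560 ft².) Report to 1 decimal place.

P₂O₅ per 1000 ft² = 10.1 × 12% = 1.212 lb.
Elemental P = 1.212 × 0.4364 = 0.528917 lb per 1000 ft².
Convert to per acre: 0.528917 × 43.56 = 23.0396 lb.

23.0 lb P per acre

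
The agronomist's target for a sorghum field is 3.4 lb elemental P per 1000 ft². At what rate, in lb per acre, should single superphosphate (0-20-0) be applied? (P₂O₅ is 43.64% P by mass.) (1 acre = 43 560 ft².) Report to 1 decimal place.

As P₂O₅: 3.4 / 0.4364 = 7.79102 lb per 1000 ft².
Product per 1000 ft² = 7.79102 / 20% = 38.9551 lb.
Convert to per acre: 38.9551 × 43.56 = 1696.88 lb.

1696.9 lb of product per acre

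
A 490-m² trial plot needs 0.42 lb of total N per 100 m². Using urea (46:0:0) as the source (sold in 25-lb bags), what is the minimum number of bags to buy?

Product per 100 m² = 0.42 / 46% = 0.913043 lb.
Total product = 0.913043 × 490 / 100 = 4.47391 lb.
Bags = ⌈4.47391 / 25⌉ = 1.

1 bags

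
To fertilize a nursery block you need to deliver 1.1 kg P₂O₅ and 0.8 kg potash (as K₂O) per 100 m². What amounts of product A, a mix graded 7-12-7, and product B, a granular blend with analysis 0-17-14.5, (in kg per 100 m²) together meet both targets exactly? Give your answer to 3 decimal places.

Per-100 m² balance (a = product A, b = product B):
P₂O₅: 0.12·a + 0.17·b = 1.1
K₂O: 0.07·a + 0.145·b = 0.8
Eliminate b: (row1) − 0.17/0.145·(row2) → 0.037931·a = 0.162069, so a = 4.27273.
Then b = (0.8 − 0.07·4.27273) / 0.145 = 3.45455.

4.273 kg product A, 3.455 kg product B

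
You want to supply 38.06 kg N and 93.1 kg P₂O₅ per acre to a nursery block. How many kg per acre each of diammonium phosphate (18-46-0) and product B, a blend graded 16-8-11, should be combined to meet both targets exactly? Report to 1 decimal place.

200.2 kg diammonium phosphate, 12.7 kg product B

Let a = kg of diammonium phosphate, b = kg of product B (per acre).
N: 0.18·a + 0.16·b = 38.06
P₂O₅: 0.46·a + 0.08·b = 93.1
From row1: a = (38.06 − 0.16·b) / 0.18.
Into row2: 0.46·(38.06 − 0.16·b)/0.18 + 0.08·b = 93.1 → b = 12.6622, a = 200.189.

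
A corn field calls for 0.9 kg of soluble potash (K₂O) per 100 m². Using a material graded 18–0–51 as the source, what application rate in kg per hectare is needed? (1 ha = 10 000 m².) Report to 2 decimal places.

176.47 kg of product per hectare

Product per 100 m² = 0.9 / 51% = 1.76471 kg.
Convert to per hectare: 1.76471 × 100 = 176.471 kg.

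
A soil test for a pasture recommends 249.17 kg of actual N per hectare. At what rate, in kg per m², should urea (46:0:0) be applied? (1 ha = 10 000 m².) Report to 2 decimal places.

Product per hectare = 249.17 / 46% = 541.674 kg.
Convert to per m²: 541.674 × 0.0001 = 0.0541674 kg.

0.05 kg of product per sq m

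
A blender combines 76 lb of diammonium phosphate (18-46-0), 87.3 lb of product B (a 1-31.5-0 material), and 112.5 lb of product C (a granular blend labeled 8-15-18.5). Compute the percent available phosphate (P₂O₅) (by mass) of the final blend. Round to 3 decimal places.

28.765% P₂O₅

Total mass = 76 + 87.3 + 112.5 = 275.8 lb.
P₂O₅ mass = 46%×76 + 31.5%×87.3 + 15%×112.5 = 79.3345 lb.
% P₂O₅ = 79.3345 / 275.8 = 28.7652%.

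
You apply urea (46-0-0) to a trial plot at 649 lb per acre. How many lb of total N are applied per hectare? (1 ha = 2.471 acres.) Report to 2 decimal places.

nitrogen per acre = 649 × 46% = 298.54 lb.
Convert to per hectare: 298.54 × 2.471 = 737.692 lb.

737.69 lb N per hectare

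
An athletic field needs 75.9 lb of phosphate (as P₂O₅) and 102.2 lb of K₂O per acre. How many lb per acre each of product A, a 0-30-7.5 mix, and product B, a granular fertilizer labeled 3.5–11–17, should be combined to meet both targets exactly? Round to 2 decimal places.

38.85 lb product A, 584.04 lb product B

Let a = lb of product A, b = lb of product B (per acre).
P₂O₅: 0.3·a + 0.11·b = 75.9
K₂O: 0.075·a + 0.17·b = 102.2
Eliminate b: (row1) − 0.11/0.17·(row2) → 0.251471·a = 9.77059, so a = 38.8538.
Then b = (102.2 − 0.075·38.8538) / 0.17 = 584.035.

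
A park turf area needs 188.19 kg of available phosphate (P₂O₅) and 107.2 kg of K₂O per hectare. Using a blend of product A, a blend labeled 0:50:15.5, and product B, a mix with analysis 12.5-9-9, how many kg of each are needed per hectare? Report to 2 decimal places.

Per-hectare balance (a = product A, b = product B):
P₂O₅: 0.5·a + 0.09·b = 188.19
K₂O: 0.155·a + 0.09·b = 107.2
Solving simultaneously: a = 234.754, b = 786.813.

234.75 kg product A, 786.81 kg product B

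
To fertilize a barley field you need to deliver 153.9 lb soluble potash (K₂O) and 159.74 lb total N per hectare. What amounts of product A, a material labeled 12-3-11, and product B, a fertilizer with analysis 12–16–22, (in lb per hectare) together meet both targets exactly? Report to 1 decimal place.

Per-hectare balance (a = product A, b = product B):
K₂O: 0.11·a + 0.22·b = 153.9
N: 0.12·a + 0.12·b = 159.74
Eliminate a: (row1) − 0.11/0.12·(row2) → 0.11·b = 7.47167, so b = 67.9242.
Back-substitute: a = (153.9 − 0.22·67.9242) / 0.11 = 1263.24.

1263.2 lb product A, 67.9 lb product B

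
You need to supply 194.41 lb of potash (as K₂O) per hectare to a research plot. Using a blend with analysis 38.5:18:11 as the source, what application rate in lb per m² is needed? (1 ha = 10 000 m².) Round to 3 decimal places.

0.177 lb of product per sq m

Product per hectare = 194.41 / 11% = 1767.36 lb.
Convert to per m²: 1767.36 × 0.0001 = 0.176736 lb.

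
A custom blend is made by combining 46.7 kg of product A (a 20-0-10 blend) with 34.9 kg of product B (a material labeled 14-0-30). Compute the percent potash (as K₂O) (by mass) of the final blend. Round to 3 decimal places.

Total mass = 46.7 + 34.9 = 81.6 kg.
K₂O mass = 10%×46.7 + 30%×34.9 = 15.14 kg.
% K₂O = 15.14 / 81.6 = 18.5539%.

18.554% K₂O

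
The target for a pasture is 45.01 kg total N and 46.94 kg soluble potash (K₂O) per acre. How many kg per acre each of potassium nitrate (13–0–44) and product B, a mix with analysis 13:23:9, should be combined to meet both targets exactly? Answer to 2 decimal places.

Per-acre balance (a = potassium nitrate, b = product B):
N: 0.13·a + 0.13·b = 45.01
K₂O: 0.44·a + 0.09·b = 46.94
From row1: a = (45.01 − 0.13·b) / 0.13.
Into row2: 0.44·(45.01 − 0.13·b)/0.13 + 0.09·b = 46.94 → b = 301.147, a = 45.0835.

45.08 kg potassium nitrate, 301.15 kg product B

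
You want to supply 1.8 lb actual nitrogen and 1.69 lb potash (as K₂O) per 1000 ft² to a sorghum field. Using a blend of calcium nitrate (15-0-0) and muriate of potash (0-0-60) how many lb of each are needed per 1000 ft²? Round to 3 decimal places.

Let a = lb of calcium nitrate, b = lb of muriate of potash (per 1000 ft²).
N: 0.15·a + 0·b = 1.8
K₂O: 0·a + 0.6·b = 1.69
Solving simultaneously: a = 12, b = 2.81667.

12.000 lb calcium nitrate, 2.817 lb muriate of potash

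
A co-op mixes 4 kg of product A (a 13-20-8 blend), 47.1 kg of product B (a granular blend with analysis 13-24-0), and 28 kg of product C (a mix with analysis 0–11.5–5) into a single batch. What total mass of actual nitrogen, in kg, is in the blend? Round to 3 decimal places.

6.643 kg N

N mass = 13%×4 + 13%×47.1 + 0%×28 = 6.643 kg.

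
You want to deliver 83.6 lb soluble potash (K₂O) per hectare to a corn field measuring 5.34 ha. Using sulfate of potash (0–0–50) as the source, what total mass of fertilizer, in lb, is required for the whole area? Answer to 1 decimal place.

892.8 lb

Product per hectare = 83.6 / 50% = 167.2 lb.
Total product = 167.2 × 5.34 = 892.848 lb.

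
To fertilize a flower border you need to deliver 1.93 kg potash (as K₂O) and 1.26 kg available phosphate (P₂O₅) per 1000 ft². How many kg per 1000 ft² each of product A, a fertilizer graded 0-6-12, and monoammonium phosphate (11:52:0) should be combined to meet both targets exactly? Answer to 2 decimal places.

Let a = kg of product A, b = kg of monoammonium phosphate (per 1000 ft²).
K₂O: 0.12·a + 0·b = 1.93
P₂O₅: 0.06·a + 0.52·b = 1.26
From row1: a = (1.93 − 0·b) / 0.12.
Into row2: 0.06·(1.93 − 0·b)/0.12 + 0.52·b = 1.26 → b = 0.567308, a = 16.0833.

16.08 kg product A, 0.57 kg monoammonium phosphate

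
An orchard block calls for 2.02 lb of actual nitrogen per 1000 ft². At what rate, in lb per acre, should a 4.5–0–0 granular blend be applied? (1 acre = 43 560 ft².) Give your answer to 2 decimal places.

Product per 1000 ft² = 2.02 / 4.5% = 44.8889 lb.
Convert to per acre: 44.8889 × 43.56 = 1955.36 lb.

1955.36 lb of product per acre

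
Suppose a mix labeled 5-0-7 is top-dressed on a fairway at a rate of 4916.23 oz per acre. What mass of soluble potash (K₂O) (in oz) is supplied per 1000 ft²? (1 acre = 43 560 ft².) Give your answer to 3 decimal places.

7.900 oz K₂O per thousand sq ft

K₂O per acre = 4916.23 × 7% = 344.136 oz.
Convert to per 1000 ft²: 344.136 × 0.0229568 = 7.90028 oz.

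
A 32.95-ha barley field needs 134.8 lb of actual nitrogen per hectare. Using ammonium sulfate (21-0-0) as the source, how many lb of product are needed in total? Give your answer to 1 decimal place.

21150.8 lb

Product per hectare = 134.8 / 21% = 641.905 lb.
Total product = 641.905 × 32.95 = 21150.76 lb.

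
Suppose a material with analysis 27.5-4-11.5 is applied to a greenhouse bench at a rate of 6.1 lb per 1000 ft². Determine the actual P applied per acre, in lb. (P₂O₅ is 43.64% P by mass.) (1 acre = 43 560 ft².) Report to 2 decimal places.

P₂O₅ per 1000 ft² = 6.1 × 4% = 0.244 lb.
Elemental P = 0.244 × 0.4364 = 0.106482 lb per 1000 ft².
Convert to per acre: 0.106482 × 43.56 = 4.63834 lb.

4.64 lb P per acre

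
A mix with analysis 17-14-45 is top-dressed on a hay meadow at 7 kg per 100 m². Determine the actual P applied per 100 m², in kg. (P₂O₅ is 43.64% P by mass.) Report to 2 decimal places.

0.43 kg P per hundred sq m

P₂O₅ per 100 m² = 7 × 14% = 0.98 kg.
Elemental P = 0.98 × 0.4364 = 0.427672 kg per 100 m².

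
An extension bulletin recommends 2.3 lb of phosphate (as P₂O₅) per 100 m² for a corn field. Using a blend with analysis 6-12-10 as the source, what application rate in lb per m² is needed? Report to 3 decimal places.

Product per 100 m² = 2.3 / 12% = 19.1667 lb.
Convert to per m²: 19.1667 × 0.01 = 0.191667 lb.

0.192 lb of product per sq m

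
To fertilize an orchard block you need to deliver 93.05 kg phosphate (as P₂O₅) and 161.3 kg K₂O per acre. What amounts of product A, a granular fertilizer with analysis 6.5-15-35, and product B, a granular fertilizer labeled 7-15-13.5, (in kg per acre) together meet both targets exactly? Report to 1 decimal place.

Let a = kg of product A, b = kg of product B (per acre).
P₂O₅: 0.15·a + 0.15·b = 93.05
K₂O: 0.35·a + 0.135·b = 161.3
Solving simultaneously: a = 360.721, b = 259.612.

360.7 kg product A, 259.6 kg product B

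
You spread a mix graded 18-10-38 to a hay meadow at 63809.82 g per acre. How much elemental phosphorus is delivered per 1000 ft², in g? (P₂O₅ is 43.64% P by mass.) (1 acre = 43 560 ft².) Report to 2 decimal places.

P₂O₅ per acre = 63809.82 × 10% = 6380.98 g.
Elemental P = 6380.98 × 0.4364 = 2784.66 g per acre.
Convert to per 1000 ft²: 2784.66 × 0.0229568 = 63.927 g.

63.93 g P per thousand sq ft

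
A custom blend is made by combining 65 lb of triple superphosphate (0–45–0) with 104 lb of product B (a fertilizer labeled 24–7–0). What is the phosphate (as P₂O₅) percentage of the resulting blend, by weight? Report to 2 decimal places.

21.62% P₂O₅

Total mass = 65 + 104 = 169 lb.
P₂O₅ mass = 45%×65 + 7%×104 = 36.53 lb.
% P₂O₅ = 36.53 / 169 = 21.6154%.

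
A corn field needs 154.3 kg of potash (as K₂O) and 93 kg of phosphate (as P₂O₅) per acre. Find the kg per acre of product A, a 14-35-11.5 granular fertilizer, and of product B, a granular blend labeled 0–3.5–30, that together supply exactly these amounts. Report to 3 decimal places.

Let a = kg of product A, b = kg of product B (per acre).
K₂O: 0.115·a + 0.3·b = 154.3
P₂O₅: 0.35·a + 0.035·b = 93
From row1: a = (154.3 − 0.3·b) / 0.115.
Into row2: 0.35·(154.3 − 0.3·b)/0.115 + 0.035·b = 93 → b = 428.91805, a = 222.82248.

222.822 kg product A, 428.918 kg product B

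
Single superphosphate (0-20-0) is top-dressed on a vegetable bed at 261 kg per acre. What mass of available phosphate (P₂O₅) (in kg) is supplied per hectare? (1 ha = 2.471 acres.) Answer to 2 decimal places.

128.99 kg P₂O₅ per hectare

P₂O₅ per acre = 261 × 20% = 52.2 kg.
Convert to per hectare: 52.2 × 2.471 = 128.986 kg.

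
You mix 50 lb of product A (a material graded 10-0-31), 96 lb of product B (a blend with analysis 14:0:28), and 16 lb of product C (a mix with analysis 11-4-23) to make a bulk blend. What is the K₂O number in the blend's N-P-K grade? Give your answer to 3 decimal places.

Total mass = 50 + 96 + 16 = 162 lb.
K₂O mass = 31%×50 + 28%×96 + 23%×16 = 46.06 lb.
% K₂O = 46.06 / 162 = 28.4321%.

28.432% K₂O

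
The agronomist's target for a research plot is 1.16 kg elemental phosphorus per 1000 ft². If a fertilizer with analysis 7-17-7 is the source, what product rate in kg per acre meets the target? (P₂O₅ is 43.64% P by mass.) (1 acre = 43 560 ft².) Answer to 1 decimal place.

681.1 kg of product per acre

As P₂O₅: 1.16 / 0.4364 = 2.65811 kg per 1000 ft².
Product per 1000 ft² = 2.65811 / 17% = 15.636 kg.
Convert to per acre: 15.636 × 43.56 = 681.102 kg.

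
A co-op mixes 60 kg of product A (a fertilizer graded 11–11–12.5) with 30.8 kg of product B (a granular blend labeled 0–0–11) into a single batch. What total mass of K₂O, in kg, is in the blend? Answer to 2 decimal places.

K₂O mass = 12.5%×60 + 11%×30.8 = 10.888 kg.

10.89 kg K₂O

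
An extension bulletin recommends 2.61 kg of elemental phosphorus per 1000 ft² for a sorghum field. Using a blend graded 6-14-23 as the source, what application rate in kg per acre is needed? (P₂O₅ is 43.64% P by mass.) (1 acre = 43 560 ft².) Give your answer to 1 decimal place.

As P₂O₅: 2.61 / 0.4364 = 5.98075 kg per 1000 ft².
Product per 1000 ft² = 5.98075 / 14% = 42.7197 kg.
Convert to per acre: 42.7197 × 43.56 = 1860.87 kg.

1860.9 kg of product per acre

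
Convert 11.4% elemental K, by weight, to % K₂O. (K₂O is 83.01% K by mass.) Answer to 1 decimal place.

%K₂O = 11.4 / 0.8301 = 13.7333%.

13.7% K₂O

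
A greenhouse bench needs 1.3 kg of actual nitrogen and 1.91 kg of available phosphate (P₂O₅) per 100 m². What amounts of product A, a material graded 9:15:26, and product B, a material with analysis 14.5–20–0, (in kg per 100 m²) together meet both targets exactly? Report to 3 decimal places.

4.520 kg product A, 6.160 kg product B

Per-100 m² balance (a = product A, b = product B):
N: 0.09·a + 0.145·b = 1.3
P₂O₅: 0.15·a + 0.2·b = 1.91
Eliminate a: (row1) − 0.09/0.15·(row2) → 0.025·b = 0.154, so b = 6.16.
Back-substitute: a = (1.3 − 0.145·6.16) / 0.09 = 4.52.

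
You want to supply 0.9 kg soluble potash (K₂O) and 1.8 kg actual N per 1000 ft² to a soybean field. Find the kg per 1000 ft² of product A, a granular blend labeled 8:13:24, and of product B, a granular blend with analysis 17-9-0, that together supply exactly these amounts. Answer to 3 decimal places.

3.750 kg product A, 8.824 kg product B

Per-1000 ft² balance (a = product A, b = product B):
K₂O: 0.24·a + 0·b = 0.9
N: 0.08·a + 0.17·b = 1.8
Eliminate a: (row1) − 0.24/0.08·(row2) → -0.51·b = -4.5, so b = 8.82353.
Back-substitute: a = (0.9 − 0·8.82353) / 0.24 = 3.75.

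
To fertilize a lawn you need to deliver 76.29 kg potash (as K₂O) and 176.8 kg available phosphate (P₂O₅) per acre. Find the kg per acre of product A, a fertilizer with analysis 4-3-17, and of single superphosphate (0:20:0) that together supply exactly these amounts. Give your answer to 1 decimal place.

With a, b = kg per acre of product A and single superphosphate:
K₂O: 0.17·a + 0·b = 76.29
P₂O₅: 0.03·a + 0.2·b = 176.8
Eliminate b: (row1) − 0/0.2·(row2) → 0.17·a = 76.29, so a = 448.765.
Then b = (176.8 − 0.03·448.765) / 0.2 = 816.685.

448.8 kg product A, 816.7 kg single superphosphate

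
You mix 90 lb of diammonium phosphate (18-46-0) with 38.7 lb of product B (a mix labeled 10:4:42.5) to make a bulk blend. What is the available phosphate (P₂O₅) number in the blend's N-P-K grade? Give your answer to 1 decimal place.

33.4% P₂O₅

Total mass = 90 + 38.7 = 128.7 lb.
P₂O₅ mass = 46%×90 + 4%×38.7 = 42.948 lb.
% P₂O₅ = 42.948 / 128.7 = 33.3706%.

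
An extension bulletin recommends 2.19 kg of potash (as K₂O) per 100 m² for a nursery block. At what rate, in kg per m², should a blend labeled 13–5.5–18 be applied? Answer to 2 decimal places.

0.12 kg of product per sq m

Product per 100 m² = 2.19 / 18% = 12.1667 kg.
Convert to per m²: 12.1667 × 0.01 = 0.121667 kg.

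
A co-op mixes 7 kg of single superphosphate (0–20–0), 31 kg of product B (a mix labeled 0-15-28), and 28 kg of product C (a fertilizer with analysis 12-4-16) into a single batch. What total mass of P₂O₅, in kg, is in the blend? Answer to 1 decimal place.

7.2 kg P₂O₅

P₂O₅ mass = 20%×7 + 15%×31 + 4%×28 = 7.17 kg.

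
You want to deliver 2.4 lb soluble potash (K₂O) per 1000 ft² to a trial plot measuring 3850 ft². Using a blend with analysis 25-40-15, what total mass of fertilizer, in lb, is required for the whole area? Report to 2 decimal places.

61.60 lb

Product per 1000 ft² = 2.4 / 15% = 16 lb.
Total product = 16 × 3850 / 1000 = 61.6 lb.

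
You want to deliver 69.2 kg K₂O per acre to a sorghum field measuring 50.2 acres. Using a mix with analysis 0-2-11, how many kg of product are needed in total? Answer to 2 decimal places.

31580.36 kg

Product per acre = 69.2 / 11% = 629.091 kg.
Total product = 629.091 × 50.2 = 31580.364 kg.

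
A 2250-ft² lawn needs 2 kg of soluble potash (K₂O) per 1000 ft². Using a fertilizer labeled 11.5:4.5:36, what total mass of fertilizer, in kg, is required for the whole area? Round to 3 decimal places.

12.500 kg

Product per 1000 ft² = 2 / 36% = 5.55556 kg.
Total product = 5.55556 × 2250 / 1000 = 12.5 kg.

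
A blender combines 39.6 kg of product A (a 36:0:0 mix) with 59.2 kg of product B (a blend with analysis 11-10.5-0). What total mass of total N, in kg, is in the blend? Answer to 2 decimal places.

20.77 kg N

N mass = 36%×39.6 + 11%×59.2 = 20.768 kg.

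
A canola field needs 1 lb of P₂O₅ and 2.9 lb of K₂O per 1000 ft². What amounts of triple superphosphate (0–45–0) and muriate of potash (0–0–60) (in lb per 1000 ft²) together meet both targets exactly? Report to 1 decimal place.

2.2 lb triple superphosphate, 4.8 lb muriate of potash

Per-1000 ft² balance (a = triple superphosphate, b = muriate of potash):
P₂O₅: 0.45·a + 0·b = 1
K₂O: 0·a + 0.6·b = 2.9
Solving simultaneously: a = 2.22222, b = 4.83333.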